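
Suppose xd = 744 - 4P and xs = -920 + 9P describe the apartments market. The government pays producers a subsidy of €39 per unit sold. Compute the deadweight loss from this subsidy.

Pre-subsidy: 744 - 4P = -920 + 9P gives P* = 128, x* = 232.
With the subsidy, sellers receive Ps = Pb + 39 for each unit, where Pb is the price buyers pay.
Supply in terms of Pb becomes xs = -920 + 9(Pb + 39) = -569 + 9Pb. Setting this equal to demand: 744 - 4Pb = -569 + 9Pb, so Pb = 101.
Sellers receive Ps = 101 + 39 = 140; x' = 744 − 4·101 = 340.
The subsidy expands output by 340 − 232 = 108 past the efficient level; on those units the gap between marginal cost and willingness to pay runs from 0 up to 39.
DWL = ½ × 39 × 108 = 2106.

Deadweight loss = €2106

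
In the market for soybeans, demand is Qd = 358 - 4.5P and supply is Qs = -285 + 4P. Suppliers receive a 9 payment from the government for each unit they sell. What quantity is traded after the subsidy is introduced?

Pre-subsidy: 358 - 4.5P = -285 + 4P gives P* = 1286/17, Q* = 299/17.
With the subsidy, sellers receive Ps = Pb + 9 for each unit, where Pb is the price buyers pay.
Supply in terms of Pb becomes Qs = -285 + 4(Pb + 9) = -249 + 4Pb. Setting this equal to demand: 358 - 4.5Pb = -249 + 4Pb, so Pb = 1214/17.
Sellers receive Ps = 1214/17 + 9 = 1367/17; Q' = 358 − 4.5·(1214/17) = 623/17.

Q' = 623/17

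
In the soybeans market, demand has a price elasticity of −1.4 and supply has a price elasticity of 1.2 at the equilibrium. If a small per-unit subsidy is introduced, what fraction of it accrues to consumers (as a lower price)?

Consumer share = 6/13

For a small subsidy around the equilibrium, the benefit split depends on the relative slopes, which at a point are proportional to the elasticities.
Buyer share = εs/(εs + |εd|) = 1.2/(1.2 + 1.4) = 6/13; seller share = |εd|/(εs + |εd|) = 7/13.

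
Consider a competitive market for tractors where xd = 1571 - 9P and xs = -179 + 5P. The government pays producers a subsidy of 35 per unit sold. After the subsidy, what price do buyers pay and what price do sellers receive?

Buyers pay 112.5; sellers receive 147.5

Pre-subsidy: 1571 - 9P = -179 + 5P gives P* = 125, x* = 446.
With the subsidy, sellers receive Ps = Pb + 35 for each unit, where Pb is the price buyers pay.
Supply in terms of Pb becomes xs = -179 + 5(Pb + 35) = -4 + 5Pb. Setting this equal to demand: 1571 - 9Pb = -4 + 5Pb, so Pb = 112.5.
Sellers receive Ps = 112.5 + 35 = 147.5; x' = 1571 − 9·112.5 = 558.5.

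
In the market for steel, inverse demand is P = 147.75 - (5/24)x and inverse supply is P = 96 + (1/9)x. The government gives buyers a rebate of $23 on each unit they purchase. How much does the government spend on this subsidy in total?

Government cost = $5382

Pre-subsidy: 147.75 - (5/24)x = 96 + (1/9)x gives x* = 162 and P* = 114.
With the rebate, buyers effectively pay Pb = Ps − 23, where Ps is the price sellers receive.
On the curves, Pb = 147.75 - (5/24)x and Ps = 96 + (1/9)x; the wedge Ps − Pb = 23 gives 96 + (1/9)x − (147.75 - (5/24)x) = 23, so x' = 234.
Then Pb = 147.75 − (5/24)·234 = 99 and Ps = 96 + (1/9)·234 = 122.
Government outlay = subsidy × quantity = 23 × 234 = 5382.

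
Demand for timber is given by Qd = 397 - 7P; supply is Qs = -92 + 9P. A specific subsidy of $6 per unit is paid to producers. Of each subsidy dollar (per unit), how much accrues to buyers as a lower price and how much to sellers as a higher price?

Pre-subsidy: 397 - 7P = -92 + 9P gives P* = 30.5625, Q* = 183.0625.
With the subsidy, sellers receive Ps = Pb + 6 for each unit, where Pb is the price buyers pay.
Supply in terms of Pb becomes Qs = -92 + 9(Pb + 6) = -38 + 9Pb. Setting this equal to demand: 397 - 7Pb = -38 + 9Pb, so Pb = 27.1875.
Sellers receive Ps = 27.1875 + 6 = 33.1875; Q' = 397 − 7·27.1875 = 206.6875.
Buyers' price falls by P* − Pb = 30.5625 − 27.1875 = 3.375; sellers' price rises by Ps − P* = 33.1875 − 30.5625 = 2.625.

Buyers gain $3.375 per unit; sellers gain $2.625 per unit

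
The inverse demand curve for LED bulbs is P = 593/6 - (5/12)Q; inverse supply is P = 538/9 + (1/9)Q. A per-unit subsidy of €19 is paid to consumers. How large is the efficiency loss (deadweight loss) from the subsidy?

Deadweight loss = €342

Pre-subsidy: 593/6 - (5/12)Q = 538/9 + (1/9)Q gives Q* = 74 and P* = 68.
With the rebate, buyers effectively pay Pb = Ps − 19, where Ps is the price sellers receive.
On the curves, Pb = 593/6 - (5/12)Q and Ps = 538/9 + (1/9)Q; the wedge Ps − Pb = 19 gives 538/9 + (1/9)Q − (593/6 - (5/12)Q) = 19, so Q' = 110.
Then Pb = 593/6 − (5/12)·110 = 53 and Ps = 538/9 + (1/9)·110 = 72.
The subsidy expands output by 110 − 74 = 36 past the efficient level; on those units the gap between marginal cost and willingness to pay runs from 0 up to 19.
DWL = ½ × 19 × 36 = 342.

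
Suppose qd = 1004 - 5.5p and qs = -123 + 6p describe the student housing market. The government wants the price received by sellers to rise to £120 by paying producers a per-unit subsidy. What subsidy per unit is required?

At a seller price of 120, quantity supplied is -123 + 6·120 = 597.
Buyers absorb 597 only when they pay pb with 1004 − 5.5·pb = 597, i.e. pb = 74.
s = ps − pb = 120 − 74 = 46.

Required subsidy s = £46 per unit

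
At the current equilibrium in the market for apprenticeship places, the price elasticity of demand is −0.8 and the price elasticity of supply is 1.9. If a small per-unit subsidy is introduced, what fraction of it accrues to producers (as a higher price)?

Producer share = 8/27

For a small subsidy around the equilibrium, the benefit split depends on the relative slopes, which at a point are proportional to the elasticities.
Buyer share = εs/(εs + |εd|) = 1.9/(1.9 + 0.8) = 19/27; seller share = |εd|/(εs + |εd|) = 8/27.
So producers capture 8/27 of the subsidy.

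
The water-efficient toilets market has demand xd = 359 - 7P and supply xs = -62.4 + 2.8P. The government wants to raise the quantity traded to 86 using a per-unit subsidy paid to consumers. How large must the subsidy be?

Required subsidy s = 14 per unit

At x = 86, invert demand for the buyer price: Pb = (359 − 86)/7 = 39; invert supply for the seller price: Ps = (86 − (-62.4))/2.8 = 53.
The subsidy must fill the gap: s = Ps − Pb = 53 − 39 = 14.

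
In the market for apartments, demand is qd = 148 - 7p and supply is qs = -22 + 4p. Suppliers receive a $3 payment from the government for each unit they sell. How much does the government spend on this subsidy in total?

Pre-subsidy: 148 - 7p = -22 + 4p gives p* = 170/11, q* = 438/11.
With the subsidy, sellers receive ps = pb + 3 for each unit, where pb is the price buyers pay.
Supply in terms of pb becomes qs = -22 + 4(pb + 3) = -10 + 4pb. Setting this equal to demand: 148 - 7pb = -10 + 4pb, so pb = 158/11.
Sellers receive ps = 158/11 + 3 = 191/11; q' = 148 − 7·(158/11) = 522/11.
Government outlay = subsidy × quantity = 3 × 522/11 = 1566/11.

Government cost = 1566/11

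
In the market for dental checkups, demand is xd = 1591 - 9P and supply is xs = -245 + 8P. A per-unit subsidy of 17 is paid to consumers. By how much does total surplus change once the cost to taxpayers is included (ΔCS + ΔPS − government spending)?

Net change in total surplus = -612

Pre-subsidy: 1591 - 9P = -245 + 8P gives P* = 108, x* = 619.
With the rebate, buyers effectively pay Pb = Ps − 17, where Ps is the price sellers receive.
Demand in terms of Ps becomes xd = 1591 − 9(Ps − 17) = 1744 - 9Ps. Setting this equal to supply: 1744 - 9Ps = -245 + 8Ps, so Ps = 117.
Buyers pay Pb = 117 − 17 = 100; x' = -245 + 8·117 = 691.
ΔCS = ½(619 + 691)(108 − 100) = 5240; ΔPS = ½(619 + 691)(117 − 108) = 5895.
Government spending = 17 × 691 = 11747.
Net change = 5240 + 5895 − 11747 = -612. The loss equals the DWL triangle ½·17·72.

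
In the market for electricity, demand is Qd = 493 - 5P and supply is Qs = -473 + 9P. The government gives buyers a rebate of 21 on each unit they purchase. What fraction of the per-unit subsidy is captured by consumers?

Consumer share = 9/14

Pre-subsidy: 493 - 5P = -473 + 9P gives P* = 69, Q* = 148.
With the rebate, buyers effectively pay Pb = Ps − 21, where Ps is the price sellers receive.
Demand in terms of Ps becomes Qd = 493 − 5(Ps − 21) = 598 - 5Ps. Setting this equal to supply: 598 - 5Ps = -473 + 9Ps, so Ps = 76.5.
Buyers pay Pb = 76.5 − 21 = 55.5; Q' = -473 + 9·76.5 = 215.5.
Buyers' price falls by P* − Pb = 69 − 55.5 = 13.5; sellers' price rises by Ps − P* = 76.5 − 69 = 7.5.
So consumers capture 13.5/21 = 9/14 of each unit of subsidy.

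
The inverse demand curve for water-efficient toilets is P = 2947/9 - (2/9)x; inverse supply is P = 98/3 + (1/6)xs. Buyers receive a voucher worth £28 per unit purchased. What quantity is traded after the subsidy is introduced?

x' = 830

Pre-subsidy: 2947/9 - (2/9)x = 98/3 + (1/6)x gives x* = 758 and P* = 159.
With the rebate, buyers effectively pay Pb = Ps − 28, where Ps is the price sellers receive.
On the curves, Pb = 2947/9 - (2/9)x and Ps = 98/3 + (1/6)x; the wedge Ps − Pb = 28 gives 98/3 + (1/6)x − (2947/9 - (2/9)x) = 28, so x' = 830.
Then Pb = 2947/9 − (2/9)·830 = 143 and Ps = 98/3 + (1/6)·830 = 171.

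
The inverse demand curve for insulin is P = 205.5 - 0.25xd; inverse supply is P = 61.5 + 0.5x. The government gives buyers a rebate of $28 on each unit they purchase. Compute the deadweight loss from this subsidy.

Deadweight loss = 1568/3

Pre-subsidy: 205.5 - 0.25x = 61.5 + 0.5x gives x* = 192 and P* = 157.5.
With the rebate, buyers effectively pay Pb = Ps − 28, where Ps is the price sellers receive.
On the curves, Pb = 205.5 - 0.25x and Ps = 61.5 + 0.5x; the wedge Ps − Pb = 28 gives 61.5 + 0.5x − (205.5 - 0.25x) = 28, so x' = 688/3.
Then Pb = 205.5 − 0.25·(688/3) = 889/6 and Ps = 61.5 + 0.5·(688/3) = 1057/6.
The subsidy expands output by 688/3 − 192 = 112/3 past the efficient level; on those units the gap between marginal cost and willingness to pay runs from 0 up to 28.
DWL = ½ × 28 × 112/3 = 1568/3.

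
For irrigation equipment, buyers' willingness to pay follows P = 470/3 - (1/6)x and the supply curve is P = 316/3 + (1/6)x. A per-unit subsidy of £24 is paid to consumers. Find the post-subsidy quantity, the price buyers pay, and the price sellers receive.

x' = 226; buyers pay £119; sellers receive £143

Pre-subsidy: 470/3 - (1/6)x = 316/3 + (1/6)x gives x* = 154 and P* = 131.
With the rebate, buyers effectively pay Pb = Ps − 24, where Ps is the price sellers receive.
On the curves, Pb = 470/3 - (1/6)x and Ps = 316/3 + (1/6)x; the wedge Ps − Pb = 24 gives 316/3 + (1/6)x − (470/3 - (1/6)x) = 24, so x' = 226.
Then Pb = 470/3 − (1/6)·226 = 119 and Ps = 316/3 + (1/6)·226 = 143.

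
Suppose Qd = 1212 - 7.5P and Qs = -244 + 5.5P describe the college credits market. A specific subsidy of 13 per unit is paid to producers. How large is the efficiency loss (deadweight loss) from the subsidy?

Pre-subsidy: 1212 - 7.5P = -244 + 5.5P gives P* = 112, Q* = 372.
With the subsidy, sellers receive Ps = Pb + 13 for each unit, where Pb is the price buyers pay.
Supply in terms of Pb becomes Qs = -244 + 5.5(Pb + 13) = -172.5 + 5.5Pb. Setting this equal to demand: 1212 - 7.5Pb = -172.5 + 5.5Pb, so Pb = 106.5.
Sellers receive Ps = 106.5 + 13 = 119.5; Q' = 1212 − 7.5·106.5 = 413.25.
The subsidy expands output by 413.25 − 372 = 41.25 past the efficient level; on those units the gap between marginal cost and willingness to pay runs from 0 up to 13.
DWL = ½ × 13 × 41.25 = 268.125.

Deadweight loss = 268.125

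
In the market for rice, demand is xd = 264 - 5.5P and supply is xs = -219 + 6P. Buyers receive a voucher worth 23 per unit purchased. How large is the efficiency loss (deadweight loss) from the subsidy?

Deadweight loss = 759

Pre-subsidy: 264 - 5.5P = -219 + 6P gives P* = 42, x* = 33.
With the rebate, buyers effectively pay Pb = Ps − 23, where Ps is the price sellers receive.
Demand in terms of Ps becomes xd = 264 − 5.5(Ps − 23) = 390.5 - 5.5Ps. Setting this equal to supply: 390.5 - 5.5Ps = -219 + 6Ps, so Ps = 53.
Buyers pay Pb = 53 − 23 = 30; x' = -219 + 6·53 = 99.
The subsidy expands output by 99 − 33 = 66 past the efficient level; on those units the gap between marginal cost and willingness to pay runs from 0 up to 23.
DWL = ½ × 23 × 66 = 759.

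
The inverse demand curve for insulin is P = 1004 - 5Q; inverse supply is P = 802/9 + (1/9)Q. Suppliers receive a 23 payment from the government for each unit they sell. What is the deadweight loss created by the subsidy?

Deadweight loss = 51.75

Pre-subsidy: 1004 - 5Q = 802/9 + (1/9)Q gives Q* = 179 and P* = 109.
With the subsidy, sellers receive Ps = Pb + 23 for each unit, where Pb is the price buyers pay.
On the curves, Pb = 1004 - 5Q and Ps = 802/9 + (1/9)Q; the wedge Ps − Pb = 23 gives 802/9 + (1/9)Q − (1004 - 5Q) = 23, so Q' = 183.5.
Then Pb = 1004 − 5·183.5 = 86.5 and Ps = 802/9 + (1/9)·183.5 = 109.5.
The subsidy expands output by 183.5 − 179 = 4.5 past the efficient level; on those units the gap between marginal cost and willingness to pay runs from 0 up to 23.
DWL = ½ × 23 × 4.5 = 51.75.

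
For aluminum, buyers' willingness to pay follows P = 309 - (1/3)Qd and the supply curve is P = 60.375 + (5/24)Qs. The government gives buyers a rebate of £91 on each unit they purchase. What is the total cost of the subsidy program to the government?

Pre-subsidy: 309 - (1/3)Q = 60.375 + (5/24)Q gives Q* = 459 and P* = 156.
With the rebate, buyers effectively pay Pb = Ps − 91, where Ps is the price sellers receive.
On the curves, Pb = 309 - (1/3)Q and Ps = 60.375 + (5/24)Q; the wedge Ps − Pb = 91 gives 60.375 + (5/24)Q − (309 - (1/3)Q) = 91, so Q' = 627.
Then Pb = 309 − (1/3)·627 = 100 and Ps = 60.375 + (5/24)·627 = 191.
Government outlay = subsidy × quantity = 91 × 627 = 57057.

Government cost = £57057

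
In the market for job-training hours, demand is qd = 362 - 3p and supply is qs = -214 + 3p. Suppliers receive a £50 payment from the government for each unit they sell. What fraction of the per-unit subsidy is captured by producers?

Producer share = 0.5

Pre-subsidy: 362 - 3p = -214 + 3p gives p* = 96, q* = 74.
With the subsidy, sellers receive ps = pb + 50 for each unit, where pb is the price buyers pay.
Supply in terms of pb becomes qs = -214 + 3(pb + 50) = -64 + 3pb. Setting this equal to demand: 362 - 3pb = -64 + 3pb, so pb = 71.
Sellers receive ps = 71 + 50 = 121; q' = 362 − 3·71 = 149.
Buyers' price falls by p* − pb = 96 − 71 = 25; sellers' price rises by ps − p* = 121 − 96 = 25.
So producers capture 25/50 = 0.5 of each unit of subsidy.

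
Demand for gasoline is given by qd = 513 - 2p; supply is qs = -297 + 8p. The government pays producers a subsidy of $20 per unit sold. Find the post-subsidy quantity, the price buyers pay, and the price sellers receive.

q' = 383; buyers pay $65; sellers receive $85

Pre-subsidy: 513 - 2p = -297 + 8p gives p* = 81, q* = 351.
With the subsidy, sellers receive ps = pb + 20 for each unit, where pb is the price buyers pay.
Supply in terms of pb becomes qs = -297 + 8(pb + 20) = -137 + 8pb. Setting this equal to demand: 513 - 2pb = -137 + 8pb, so pb = 65.
Sellers receive ps = 65 + 20 = 85; q' = 513 − 2·65 = 383.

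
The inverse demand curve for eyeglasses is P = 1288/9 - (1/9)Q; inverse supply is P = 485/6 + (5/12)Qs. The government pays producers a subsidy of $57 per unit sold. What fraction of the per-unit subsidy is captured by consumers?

Consumer share = 4/19

Pre-subsidy: 1288/9 - (1/9)Q = 485/6 + (5/12)Q gives Q* = 118 and P* = 130.
With the subsidy, sellers receive Ps = Pb + 57 for each unit, where Pb is the price buyers pay.
On the curves, Pb = 1288/9 - (1/9)Q and Ps = 485/6 + (5/12)Q; the wedge Ps − Pb = 57 gives 485/6 + (5/12)Q − (1288/9 - (1/9)Q) = 57, so Q' = 226.
Then Pb = 1288/9 − (1/9)·226 = 118 and Ps = 485/6 + (5/12)·226 = 175.
Buyers' price falls by P* − Pb = 130 − 118 = 12; sellers' price rises by Ps − P* = 175 − 130 = 45.
So consumers capture 12/57 = 4/19 of each unit of subsidy.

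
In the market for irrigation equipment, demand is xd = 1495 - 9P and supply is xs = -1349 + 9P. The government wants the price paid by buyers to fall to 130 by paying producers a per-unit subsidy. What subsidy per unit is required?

At a buyer price of 130, quantity demanded is 1495 − 9·130 = 325.
Sellers supply 325 only when they receive Ps with -1349 + 9·Ps = 325, i.e. Ps = 186.
s = Ps − Pb = 186 − 130 = 56.

Required subsidy s = 56 per unit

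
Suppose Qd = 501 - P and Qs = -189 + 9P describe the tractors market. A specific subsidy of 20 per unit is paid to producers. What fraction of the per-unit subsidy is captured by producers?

Producer share = 0.1

Pre-subsidy: 501 - P = -189 + 9P gives P* = 69, Q* = 432.
With the subsidy, sellers receive Ps = Pb + 20 for each unit, where Pb is the price buyers pay.
Supply in terms of Pb becomes Qs = -189 + 9(Pb + 20) = -9 + 9Pb. Setting this equal to demand: 501 - Pb = -9 + 9Pb, so Pb = 51.
Sellers receive Ps = 51 + 20 = 71; Q' = 501 − 1·51 = 450.
Buyers' price falls by P* − Pb = 69 − 51 = 18; sellers' price rises by Ps − P* = 71 − 69 = 2.
So producers capture 2/20 = 0.1 of each unit of subsidy.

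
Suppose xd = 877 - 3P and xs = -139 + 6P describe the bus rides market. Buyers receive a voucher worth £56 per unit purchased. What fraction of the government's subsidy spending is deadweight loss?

Pre-subsidy: 877 - 3P = -139 + 6P gives P* = 1016/9, x* = 1615/3.
With the rebate, buyers effectively pay Pb = Ps − 56, where Ps is the price sellers receive.
Demand in terms of Ps becomes xd = 877 − 3(Ps − 56) = 1045 - 3Ps. Setting this equal to supply: 1045 - 3Ps = -139 + 6Ps, so Ps = 1184/9.
Buyers pay Pb = 1184/9 − 56 = 680/9; x' = -139 + 6·(1184/9) = 1951/3.
ΔCS = ½(1615/3 + 1951/3)(1016/9 − 680/9) = 199696/9; ΔPS = ½(1615/3 + 1951/3)(1184/9 − 1016/9) = 99848/9.
Government spending = 56 × 1951/3 = 109256/3.
DWL = ½ × 56 × (1951/3 − 1615/3) = 3136; fraction = 3136 / (109256/3) = 168/1951.

DWL / government spending = 168/1951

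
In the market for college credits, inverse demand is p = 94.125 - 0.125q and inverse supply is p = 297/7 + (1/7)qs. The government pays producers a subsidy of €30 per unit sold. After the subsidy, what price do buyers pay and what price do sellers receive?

Pre-subsidy: 94.125 - 0.125q = 297/7 + (1/7)q gives q* = 193 and p* = 70.
With the subsidy, sellers receive ps = pb + 30 for each unit, where pb is the price buyers pay.
On the curves, pb = 94.125 - 0.125q and ps = 297/7 + (1/7)q; the wedge ps − pb = 30 gives 297/7 + (1/7)q − (94.125 - 0.125q) = 30, so q' = 305.
Then pb = 94.125 − 0.125·305 = 56 and ps = 297/7 + (1/7)·305 = 86.

Buyers pay €56; sellers receive €86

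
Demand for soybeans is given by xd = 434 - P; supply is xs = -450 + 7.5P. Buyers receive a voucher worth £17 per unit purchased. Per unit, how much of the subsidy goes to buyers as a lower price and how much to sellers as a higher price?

Pre-subsidy: 434 - P = -450 + 7.5P gives P* = 104, x* = 330.
With the rebate, buyers effectively pay Pb = Ps − 17, where Ps is the price sellers receive.
Demand in terms of Ps becomes xd = 434 − 1(Ps − 17) = 451 - Ps. Setting this equal to supply: 451 - Ps = -450 + 7.5Ps, so Ps = 106.
Buyers pay Pb = 106 − 17 = 89; x' = -450 + 7.5·106 = 345.
Buyers' price falls by P* − Pb = 104 − 89 = 15; sellers' price rises by Ps − P* = 106 − 104 = 2.

Buyers gain £15 per unit; sellers gain £2 per unit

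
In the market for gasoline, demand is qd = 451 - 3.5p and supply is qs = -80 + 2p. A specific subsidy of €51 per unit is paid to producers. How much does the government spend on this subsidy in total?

Government cost = €9078

Pre-subsidy: 451 - 3.5p = -80 + 2p gives p* = 1062/11, q* = 1244/11.
With the subsidy, sellers receive ps = pb + 51 for each unit, where pb is the price buyers pay.
Supply in terms of pb becomes qs = -80 + 2(pb + 51) = 22 + 2pb. Setting this equal to demand: 451 - 3.5pb = 22 + 2pb, so pb = 78.
Sellers receive ps = 78 + 51 = 129; q' = 451 − 3.5·78 = 178.
Government outlay = subsidy × quantity = 51 × 178 = 9078.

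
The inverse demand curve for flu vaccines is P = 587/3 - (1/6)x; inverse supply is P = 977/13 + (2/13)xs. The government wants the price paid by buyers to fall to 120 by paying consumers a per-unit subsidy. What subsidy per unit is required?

Required subsidy s = 25 per unit

At a buyer price of 120, quantity demanded is 1174 − 6·120 = 454.
Sellers supply 454 only when they receive Ps = 977/13 + (2/13)·454 = 145.
s = Ps − Pb = 145 − 120 = 25.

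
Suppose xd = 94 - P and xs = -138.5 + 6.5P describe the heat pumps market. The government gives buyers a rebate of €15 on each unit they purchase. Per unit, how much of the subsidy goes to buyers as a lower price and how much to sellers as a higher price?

Pre-subsidy: 94 - P = -138.5 + 6.5P gives P* = 31, x* = 63.
With the rebate, buyers effectively pay Pb = Ps − 15, where Ps is the price sellers receive.
Demand in terms of Ps becomes xd = 94 − 1(Ps − 15) = 109 - Ps. Setting this equal to supply: 109 - Ps = -138.5 + 6.5Ps, so Ps = 33.
Buyers pay Pb = 33 − 15 = 18; x' = -138.5 + 6.5·33 = 76.
Buyers' price falls by P* − Pb = 31 − 18 = 13; sellers' price rises by Ps − P* = 33 − 31 = 2.

Buyers gain €13 per unit; sellers gain €2 per unit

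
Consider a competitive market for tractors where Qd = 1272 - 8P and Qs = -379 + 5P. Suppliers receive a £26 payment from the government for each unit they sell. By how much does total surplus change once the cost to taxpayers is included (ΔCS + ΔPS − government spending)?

Pre-subsidy: 1272 - 8P = -379 + 5P gives P* = 127, Q* = 256.
With the subsidy, sellers receive Ps = Pb + 26 for each unit, where Pb is the price buyers pay.
Supply in terms of Pb becomes Qs = -379 + 5(Pb + 26) = -249 + 5Pb. Setting this equal to demand: 1272 - 8Pb = -249 + 5Pb, so Pb = 117.
Sellers receive Ps = 117 + 26 = 143; Q' = 1272 − 8·117 = 336.
ΔCS = ½(256 + 336)(127 − 117) = 2960; ΔPS = ½(256 + 336)(143 − 127) = 4736.
Government spending = 26 × 336 = 8736.
Net change = 2960 + 4736 − 8736 = -1040. The loss equals the DWL triangle ½·26·80.

Net change in total surplus = -£1040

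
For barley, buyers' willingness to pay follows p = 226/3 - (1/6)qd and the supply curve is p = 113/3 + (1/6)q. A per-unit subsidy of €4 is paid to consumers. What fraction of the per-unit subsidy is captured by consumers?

Pre-subsidy: 226/3 - (1/6)q = 113/3 + (1/6)q gives q* = 113 and p* = 56.5.
With the rebate, buyers effectively pay pb = ps − 4, where ps is the price sellers receive.
On the curves, pb = 226/3 - (1/6)q and ps = 113/3 + (1/6)q; the wedge ps − pb = 4 gives 113/3 + (1/6)q − (226/3 - (1/6)q) = 4, so q' = 125.
Then pb = 226/3 − (1/6)·125 = 54.5 and ps = 113/3 + (1/6)·125 = 58.5.
Buyers' price falls by p* − pb = 56.5 − 54.5 = 2; sellers' price rises by ps − p* = 58.5 − 56.5 = 2.
So consumers capture 2/4 = 0.5 of each unit of subsidy.

Consumer share = 0.5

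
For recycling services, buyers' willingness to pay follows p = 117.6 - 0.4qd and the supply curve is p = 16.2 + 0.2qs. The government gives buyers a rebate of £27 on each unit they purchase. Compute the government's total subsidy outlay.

Government cost = £5778

Pre-subsidy: 117.6 - 0.4q = 16.2 + 0.2q gives q* = 169 and p* = 50.
With the rebate, buyers effectively pay pb = ps − 27, where ps is the price sellers receive.
On the curves, pb = 117.6 - 0.4q and ps = 16.2 + 0.2q; the wedge ps − pb = 27 gives 16.2 + 0.2q − (117.6 - 0.4q) = 27, so q' = 214.
Then pb = 117.6 − 0.4·214 = 32 and ps = 16.2 + 0.2·214 = 59.
Government outlay = subsidy × quantity = 27 × 214 = 5778.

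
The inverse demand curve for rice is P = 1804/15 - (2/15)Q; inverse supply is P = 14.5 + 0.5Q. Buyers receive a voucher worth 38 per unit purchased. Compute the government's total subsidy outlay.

Pre-subsidy: 1804/15 - (2/15)Q = 14.5 + 0.5Q gives Q* = 167 and P* = 98.
With the rebate, buyers effectively pay Pb = Ps − 38, where Ps is the price sellers receive.
On the curves, Pb = 1804/15 - (2/15)Q and Ps = 14.5 + 0.5Q; the wedge Ps − Pb = 38 gives 14.5 + 0.5Q − (1804/15 - (2/15)Q) = 38, so Q' = 227.
Then Pb = 1804/15 − (2/15)·227 = 90 and Ps = 14.5 + 0.5·227 = 128.
Government outlay = subsidy × quantity = 38 × 227 = 8626.

Government cost = 8626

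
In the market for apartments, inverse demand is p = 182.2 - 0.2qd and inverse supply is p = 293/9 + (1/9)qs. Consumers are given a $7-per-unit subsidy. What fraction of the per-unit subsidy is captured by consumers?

Pre-subsidy: 182.2 - 0.2q = 293/9 + (1/9)q gives q* = 481 and p* = 86.
With the rebate, buyers effectively pay pb = ps − 7, where ps is the price sellers receive.
On the curves, pb = 182.2 - 0.2q and ps = 293/9 + (1/9)q; the wedge ps − pb = 7 gives 293/9 + (1/9)q − (182.2 - 0.2q) = 7, so q' = 503.5.
Then pb = 182.2 − 0.2·503.5 = 81.5 and ps = 293/9 + (1/9)·503.5 = 88.5.
Buyers' price falls by p* − pb = 86 − 81.5 = 4.5; sellers' price rises by ps − p* = 88.5 − 86 = 2.5.
So consumers capture 4.5/7 = 9/14 of each unit of subsidy.

Consumer share = 9/14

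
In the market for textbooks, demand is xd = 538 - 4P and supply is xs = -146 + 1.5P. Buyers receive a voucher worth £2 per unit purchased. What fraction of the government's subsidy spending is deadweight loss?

Pre-subsidy: 538 - 4P = -146 + 1.5P gives P* = 1368/11, x* = 446/11.
With the rebate, buyers effectively pay Pb = Ps − 2, where Ps is the price sellers receive.
Demand in terms of Ps becomes xd = 538 − 4(Ps − 2) = 546 - 4Ps. Setting this equal to supply: 546 - 4Ps = -146 + 1.5Ps, so Ps = 1384/11.
Buyers pay Pb = 1384/11 − 2 = 1362/11; x' = -146 + 1.5·(1384/11) = 470/11.
ΔCS = ½(446/11 + 470/11)(1368/11 − 1362/11) = 2748/121; ΔPS = ½(446/11 + 470/11)(1384/11 − 1368/11) = 7328/121.
Government spending = 2 × 470/11 = 940/11.
DWL = ½ × 2 × (470/11 − 446/11) = 24/11; fraction = (24/11) / (940/11) = 6/235.

DWL / government spending = 6/235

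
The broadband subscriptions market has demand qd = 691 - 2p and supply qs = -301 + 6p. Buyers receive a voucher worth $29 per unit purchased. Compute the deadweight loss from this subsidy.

Deadweight loss = $630.75

Pre-subsidy: 691 - 2p = -301 + 6p gives p* = 124, q* = 443.
With the rebate, buyers effectively pay pb = ps − 29, where ps is the price sellers receive.
Demand in terms of ps becomes qd = 691 − 2(ps − 29) = 749 - 2ps. Setting this equal to supply: 749 - 2ps = -301 + 6ps, so ps = 131.25.
Buyers pay pb = 131.25 − 29 = 102.25; q' = -301 + 6·131.25 = 486.5.
The subsidy expands output by 486.5 − 443 = 43.5 past the efficient level; on those units the gap between marginal cost and willingness to pay runs from 0 up to 29.
DWL = ½ × 29 × 43.5 = 630.75.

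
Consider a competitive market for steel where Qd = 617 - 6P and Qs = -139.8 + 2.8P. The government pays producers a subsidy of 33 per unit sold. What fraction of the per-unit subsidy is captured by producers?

Producer share = 15/22

Pre-subsidy: 617 - 6P = -139.8 + 2.8P gives P* = 86, Q* = 101.
With the subsidy, sellers receive Ps = Pb + 33 for each unit, where Pb is the price buyers pay.
Supply in terms of Pb becomes Qs = -139.8 + 2.8(Pb + 33) = -47.4 + 2.8Pb. Setting this equal to demand: 617 - 6Pb = -47.4 + 2.8Pb, so Pb = 75.5.
Sellers receive Ps = 75.5 + 33 = 108.5; Q' = 617 − 6·75.5 = 164.
Buyers' price falls by P* − Pb = 86 − 75.5 = 10.5; sellers' price rises by Ps − P* = 108.5 − 86 = 22.5.
So producers capture 22.5/33 = 15/22 of each unit of subsidy.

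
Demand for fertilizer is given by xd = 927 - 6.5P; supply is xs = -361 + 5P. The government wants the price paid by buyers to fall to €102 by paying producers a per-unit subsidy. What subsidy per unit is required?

At a buyer price of 102, quantity demanded is 927 − 6.5·102 = 264.
Sellers supply 264 only when they receive Ps with -361 + 5·Ps = 264, i.e. Ps = 125.
s = Ps − Pb = 125 − 102 = 23.

Required subsidy s = €23 per unit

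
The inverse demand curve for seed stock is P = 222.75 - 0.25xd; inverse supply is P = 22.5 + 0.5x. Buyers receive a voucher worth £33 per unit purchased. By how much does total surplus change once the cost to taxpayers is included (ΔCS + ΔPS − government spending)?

Net change in total surplus = -£726

Pre-subsidy: 222.75 - 0.25x = 22.5 + 0.5x gives x* = 267 and P* = 156.
With the rebate, buyers effectively pay Pb = Ps − 33, where Ps is the price sellers receive.
On the curves, Pb = 222.75 - 0.25x and Ps = 22.5 + 0.5x; the wedge Ps − Pb = 33 gives 22.5 + 0.5x − (222.75 - 0.25x) = 33, so x' = 311.
Then Pb = 222.75 − 0.25·311 = 145 and Ps = 22.5 + 0.5·311 = 178.
ΔCS = ½(267 + 311)(156 − 145) = 3179; ΔPS = ½(267 + 311)(178 − 156) = 6358.
Government spending = 33 × 311 = 10263.
Net change = 3179 + 6358 − 10263 = -726. The loss equals the DWL triangle ½·33·44.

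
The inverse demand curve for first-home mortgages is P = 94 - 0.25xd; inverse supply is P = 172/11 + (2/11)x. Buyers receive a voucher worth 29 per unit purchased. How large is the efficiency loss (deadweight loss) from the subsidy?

Pre-subsidy: 94 - 0.25x = 172/11 + (2/11)x gives x* = 3448/19 and P* = 924/19.
With the rebate, buyers effectively pay Pb = Ps − 29, where Ps is the price sellers receive.
On the curves, Pb = 94 - 0.25x and Ps = 172/11 + (2/11)x; the wedge Ps − Pb = 29 gives 172/11 + (2/11)x − (94 - 0.25x) = 29, so x' = 4724/19.
Then Pb = 94 − 0.25·(4724/19) = 605/19 and Ps = 172/11 + (2/11)·(4724/19) = 1156/19.
The subsidy expands output by 4724/19 − 3448/19 = 1276/19 past the efficient level; on those units the gap between marginal cost and willingness to pay runs from 0 up to 29.
DWL = ½ × 29 × 1276/19 = 18502/19.

Deadweight loss = 18502/19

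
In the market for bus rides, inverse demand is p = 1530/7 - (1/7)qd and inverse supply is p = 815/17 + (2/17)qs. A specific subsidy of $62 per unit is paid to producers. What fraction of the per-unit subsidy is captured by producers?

Pre-subsidy: 1530/7 - (1/7)q = 815/17 + (2/17)q gives q* = 655 and p* = 125.
With the subsidy, sellers receive ps = pb + 62 for each unit, where pb is the price buyers pay.
On the curves, pb = 1530/7 - (1/7)q and ps = 815/17 + (2/17)q; the wedge ps − pb = 62 gives 815/17 + (2/17)q − (1530/7 - (1/7)q) = 62, so q' = 893.
Then pb = 1530/7 − (1/7)·893 = 91 and ps = 815/17 + (2/17)·893 = 153.
Buyers' price falls by p* − pb = 125 − 91 = 34; sellers' price rises by ps − p* = 153 − 125 = 28.
So producers capture 28/62 = 14/31 of each unit of subsidy.

Producer share = 14/31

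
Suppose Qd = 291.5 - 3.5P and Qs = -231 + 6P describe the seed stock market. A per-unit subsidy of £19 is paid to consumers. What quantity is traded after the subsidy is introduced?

Pre-subsidy: 291.5 - 3.5P = -231 + 6P gives P* = 55, Q* = 99.
With the rebate, buyers effectively pay Pb = Ps − 19, where Ps is the price sellers receive.
Demand in terms of Ps becomes Qd = 291.5 − 3.5(Ps − 19) = 358 - 3.5Ps. Setting this equal to supply: 358 - 3.5Ps = -231 + 6Ps, so Ps = 62.
Buyers pay Pb = 62 − 19 = 43; Q' = -231 + 6·62 = 141.

Q' = 141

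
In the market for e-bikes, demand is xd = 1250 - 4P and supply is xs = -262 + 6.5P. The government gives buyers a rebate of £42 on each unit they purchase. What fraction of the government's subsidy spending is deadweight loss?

Pre-subsidy: 1250 - 4P = -262 + 6.5P gives P* = 144, x* = 674.
With the rebate, buyers effectively pay Pb = Ps − 42, where Ps is the price sellers receive.
Demand in terms of Ps becomes xd = 1250 − 4(Ps − 42) = 1418 - 4Ps. Setting this equal to supply: 1418 - 4Ps = -262 + 6.5Ps, so Ps = 160.
Buyers pay Pb = 160 − 42 = 118; x' = -262 + 6.5·160 = 778.
ΔCS = ½(674 + 778)(144 − 118) = 18876; ΔPS = ½(674 + 778)(160 − 144) = 11616.
Government spending = 42 × 778 = 32676.
DWL = ½ × 42 × (778 − 674) = 2184; fraction = 2184 / 32676 = 26/389.

DWL / government spending = 26/389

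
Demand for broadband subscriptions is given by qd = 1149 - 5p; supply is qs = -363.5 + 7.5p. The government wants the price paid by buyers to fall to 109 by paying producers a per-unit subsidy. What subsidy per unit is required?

At a buyer price of 109, quantity demanded is 1149 − 5·109 = 604.
Sellers supply 604 only when they receive ps with -363.5 + 7.5·ps = 604, i.e. ps = 129.
s = ps − pb = 129 − 109 = 20.

Required subsidy s = 20 per unit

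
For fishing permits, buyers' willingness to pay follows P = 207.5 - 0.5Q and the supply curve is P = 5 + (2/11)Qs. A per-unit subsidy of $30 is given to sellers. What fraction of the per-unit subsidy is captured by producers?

Pre-subsidy: 207.5 - 0.5Q = 5 + (2/11)Q gives Q* = 297 and P* = 59.
With the subsidy, sellers receive Ps = Pb + 30 for each unit, where Pb is the price buyers pay.
On the curves, Pb = 207.5 - 0.5Q and Ps = 5 + (2/11)Q; the wedge Ps − Pb = 30 gives 5 + (2/11)Q − (207.5 - 0.5Q) = 30, so Q' = 341.
Then Pb = 207.5 − 0.5·341 = 37 and Ps = 5 + (2/11)·341 = 67.
Buyers' price falls by P* − Pb = 59 − 37 = 22; sellers' price rises by Ps − P* = 67 − 59 = 8.
So producers capture 8/30 = 4/15 of each unit of subsidy.

Producer share = 4/15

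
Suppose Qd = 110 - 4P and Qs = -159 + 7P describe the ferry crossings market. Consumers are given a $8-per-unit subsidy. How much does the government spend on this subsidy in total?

Government cost = 2864/11

Pre-subsidy: 110 - 4P = -159 + 7P gives P* = 269/11, Q* = 134/11.
With the rebate, buyers effectively pay Pb = Ps − 8, where Ps is the price sellers receive.
Demand in terms of Ps becomes Qd = 110 − 4(Ps − 8) = 142 - 4Ps. Setting this equal to supply: 142 - 4Ps = -159 + 7Ps, so Ps = 301/11.
Buyers pay Pb = 301/11 − 8 = 213/11; Q' = -159 + 7·(301/11) = 358/11.
Government outlay = subsidy × quantity = 8 × 358/11 = 2864/11.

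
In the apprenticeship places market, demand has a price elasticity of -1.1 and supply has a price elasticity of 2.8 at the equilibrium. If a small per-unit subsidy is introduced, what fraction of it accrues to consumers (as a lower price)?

Consumer share = 28/39

For a small subsidy around the equilibrium, the benefit split depends on the relative slopes, which at a point are proportional to the elasticities.
Buyer share = εs/(εs + |εd|) = 2.8/(2.8 + 1.1) = 28/39; seller share = |εd|/(εs + |εd|) = 11/39.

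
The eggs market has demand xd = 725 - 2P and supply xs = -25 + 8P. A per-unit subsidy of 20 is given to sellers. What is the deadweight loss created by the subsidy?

Deadweight loss = 320

Pre-subsidy: 725 - 2P = -25 + 8P gives P* = 75, x* = 575.
With the subsidy, sellers receive Ps = Pb + 20 for each unit, where Pb is the price buyers pay.
Supply in terms of Pb becomes xs = -25 + 8(Pb + 20) = 135 + 8Pb. Setting this equal to demand: 725 - 2Pb = 135 + 8Pb, so Pb = 59.
Sellers receive Ps = 59 + 20 = 79; x' = 725 − 2·59 = 607.
The subsidy expands output by 607 − 575 = 32 past the efficient level; on those units the gap between marginal cost and willingness to pay runs from 0 up to 20.
DWL = ½ × 20 × 32 = 320.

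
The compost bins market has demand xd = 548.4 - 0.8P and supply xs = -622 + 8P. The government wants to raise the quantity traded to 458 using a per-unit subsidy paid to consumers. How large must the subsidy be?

At x = 458, invert demand for the buyer price: Pb = (548.4 − 458)/0.8 = 113; invert supply for the seller price: Ps = (458 − (-622))/8 = 135.
The subsidy must fill the gap: s = Ps − Pb = 135 − 113 = 22.

Required subsidy s = 22 per unit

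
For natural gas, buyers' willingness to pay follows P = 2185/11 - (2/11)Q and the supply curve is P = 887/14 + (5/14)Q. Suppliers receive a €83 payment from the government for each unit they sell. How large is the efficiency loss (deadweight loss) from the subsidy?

Pre-subsidy: 2185/11 - (2/11)Q = 887/14 + (5/14)Q gives Q* = 251 and P* = 153.
With the subsidy, sellers receive Ps = Pb + 83 for each unit, where Pb is the price buyers pay.
On the curves, Pb = 2185/11 - (2/11)Q and Ps = 887/14 + (5/14)Q; the wedge Ps − Pb = 83 gives 887/14 + (5/14)Q − (2185/11 - (2/11)Q) = 83, so Q' = 405.
Then Pb = 2185/11 − (2/11)·405 = 125 and Ps = 887/14 + (5/14)·405 = 208.
The subsidy expands output by 405 − 251 = 154 past the efficient level; on those units the gap between marginal cost and willingness to pay runs from 0 up to 83.
DWL = ½ × 83 × 154 = 6391.

Deadweight loss = €6391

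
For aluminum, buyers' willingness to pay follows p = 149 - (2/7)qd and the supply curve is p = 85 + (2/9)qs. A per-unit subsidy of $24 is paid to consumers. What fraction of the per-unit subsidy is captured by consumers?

Consumer share = 0.5625

Pre-subsidy: 149 - (2/7)q = 85 + (2/9)q gives q* = 126 and p* = 113.
With the rebate, buyers effectively pay pb = ps − 24, where ps is the price sellers receive.
On the curves, pb = 149 - (2/7)q and ps = 85 + (2/9)q; the wedge ps − pb = 24 gives 85 + (2/9)q − (149 - (2/7)q) = 24, so q' = 173.25.
Then pb = 149 − (2/7)·173.25 = 99.5 and ps = 85 + (2/9)·173.25 = 123.5.
Buyers' price falls by p* − pb = 113 − 99.5 = 13.5; sellers' price rises by ps − p* = 123.5 − 113 = 10.5.
So consumers capture 13.5/24 = 0.5625 of each unit of subsidy.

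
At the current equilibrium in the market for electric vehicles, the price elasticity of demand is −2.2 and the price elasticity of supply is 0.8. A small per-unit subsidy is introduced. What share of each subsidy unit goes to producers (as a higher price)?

For a small subsidy around the equilibrium, the benefit split depends on the relative slopes, which at a point are proportional to the elasticities.
Buyer share = εs/(εs + |εd|) = 0.8/(0.8 + 2.2) = 4/15; seller share = |εd|/(εs + |εd|) = 11/15.
So producers capture 11/15 of the subsidy.

Producer share = 11/15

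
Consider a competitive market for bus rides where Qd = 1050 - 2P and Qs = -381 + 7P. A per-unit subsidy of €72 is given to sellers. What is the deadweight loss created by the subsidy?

Pre-subsidy: 1050 - 2P = -381 + 7P gives P* = 159, Q* = 732.
With the subsidy, sellers receive Ps = Pb + 72 for each unit, where Pb is the price buyers pay.
Supply in terms of Pb becomes Qs = -381 + 7(Pb + 72) = 123 + 7Pb. Setting this equal to demand: 1050 - 2Pb = 123 + 7Pb, so Pb = 103.
Sellers receive Ps = 103 + 72 = 175; Q' = 1050 − 2·103 = 844.
The subsidy expands output by 844 − 732 = 112 past the efficient level; on those units the gap between marginal cost and willingness to pay runs from 0 up to 72.
DWL = ½ × 72 × 112 = 4032.

Deadweight loss = €4032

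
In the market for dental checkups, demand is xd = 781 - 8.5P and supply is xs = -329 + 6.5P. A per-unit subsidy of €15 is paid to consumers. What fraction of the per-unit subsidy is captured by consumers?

Pre-subsidy: 781 - 8.5P = -329 + 6.5P gives P* = 74, x* = 152.
With the rebate, buyers effectively pay Pb = Ps − 15, where Ps is the price sellers receive.
Demand in terms of Ps becomes xd = 781 − 8.5(Ps − 15) = 908.5 - 8.5Ps. Setting this equal to supply: 908.5 - 8.5Ps = -329 + 6.5Ps, so Ps = 82.5.
Buyers pay Pb = 82.5 − 15 = 67.5; x' = -329 + 6.5·82.5 = 207.25.
Buyers' price falls by P* − Pb = 74 − 67.5 = 6.5; sellers' price rises by Ps − P* = 82.5 − 74 = 8.5.
So consumers capture 6.5/15 = 13/30 of each unit of subsidy.

Consumer share = 13/30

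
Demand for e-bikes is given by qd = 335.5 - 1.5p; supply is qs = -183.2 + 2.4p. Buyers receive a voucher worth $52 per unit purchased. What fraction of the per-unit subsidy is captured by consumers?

Consumer share = 8/13

Pre-subsidy: 335.5 - 1.5p = -183.2 + 2.4p gives p* = 133, q* = 136.
With the rebate, buyers effectively pay pb = ps − 52, where ps is the price sellers receive.
Demand in terms of ps becomes qd = 335.5 − 1.5(ps − 52) = 413.5 - 1.5ps. Setting this equal to supply: 413.5 - 1.5ps = -183.2 + 2.4ps, so ps = 153.
Buyers pay pb = 153 − 52 = 101; q' = -183.2 + 2.4·153 = 184.
Buyers' price falls by p* − pb = 133 − 101 = 32; sellers' price rises by ps − p* = 153 − 133 = 20.
So consumers capture 32/52 = 8/13 of each unit of subsidy.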